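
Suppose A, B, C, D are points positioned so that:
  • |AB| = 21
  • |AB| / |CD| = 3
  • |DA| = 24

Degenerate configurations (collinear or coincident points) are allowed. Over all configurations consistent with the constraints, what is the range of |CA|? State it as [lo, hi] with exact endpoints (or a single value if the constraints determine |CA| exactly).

|CA| ∈ [17, 31]  (≈ [17.0000, 31.0000])

|AB| ∈ {21}
|AD| ∈ {24}
|CD| ∈ {7}
|BD| ∈ [3, 45]
|AC| ∈ [17, 31]
|BC| ∈ [0, 52]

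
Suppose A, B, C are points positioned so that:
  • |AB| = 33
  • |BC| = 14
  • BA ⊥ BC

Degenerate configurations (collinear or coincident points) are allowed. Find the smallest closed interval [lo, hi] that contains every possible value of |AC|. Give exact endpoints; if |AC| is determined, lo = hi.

|AC| = √(1285)  (≈ 35.8469)

|AB| ∈ {33}
|BC| ∈ {14}
|AC| ∈ {√(1285)}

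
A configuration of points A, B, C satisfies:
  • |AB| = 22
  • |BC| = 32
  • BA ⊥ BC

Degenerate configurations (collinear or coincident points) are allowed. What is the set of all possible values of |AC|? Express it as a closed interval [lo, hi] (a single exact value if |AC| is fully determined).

|AC| = 2·√(377)  (≈ 38.8330)

|AB| ∈ {22}
|BC| ∈ {32}
|AC| ∈ {2·√(377)}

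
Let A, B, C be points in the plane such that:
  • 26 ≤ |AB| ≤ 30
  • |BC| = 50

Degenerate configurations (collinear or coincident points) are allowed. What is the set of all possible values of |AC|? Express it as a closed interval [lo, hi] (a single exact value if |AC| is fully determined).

|AC| ∈ [20, 80]  (≈ [20.0000, 80.0000])

|AB| ∈ [26, 30]
|BC| ∈ {50}
|AC| ∈ [20, 80]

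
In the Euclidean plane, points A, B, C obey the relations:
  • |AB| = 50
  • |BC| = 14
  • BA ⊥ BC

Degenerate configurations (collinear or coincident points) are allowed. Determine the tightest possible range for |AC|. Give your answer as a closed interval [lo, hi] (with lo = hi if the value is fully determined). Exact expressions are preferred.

|AC| = 2·√(674)  (≈ 51.9230)

|AB| ∈ {50}
|BC| ∈ {14}
|AC| ∈ {2·√(674)}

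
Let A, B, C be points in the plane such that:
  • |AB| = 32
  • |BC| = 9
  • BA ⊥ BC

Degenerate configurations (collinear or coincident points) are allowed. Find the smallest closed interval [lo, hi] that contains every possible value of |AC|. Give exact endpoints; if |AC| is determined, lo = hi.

|AB| ∈ {32}
|BC| ∈ {9}
|AC| ∈ {√(1105)}

|AC| = √(1105)  (≈ 33.2415)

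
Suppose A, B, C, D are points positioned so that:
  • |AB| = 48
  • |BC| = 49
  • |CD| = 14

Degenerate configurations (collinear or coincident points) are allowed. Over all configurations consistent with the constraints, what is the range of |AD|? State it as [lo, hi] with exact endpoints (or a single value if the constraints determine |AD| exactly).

|AD| ∈ [0, 111]  (≈ [0.0000, 111.0000])

|AB| ∈ {48}
|BC| ∈ {49}
|CD| ∈ {14}
|AC| ∈ [1, 97]
|BD| ∈ [35, 63]
|AD| ∈ [0, 111]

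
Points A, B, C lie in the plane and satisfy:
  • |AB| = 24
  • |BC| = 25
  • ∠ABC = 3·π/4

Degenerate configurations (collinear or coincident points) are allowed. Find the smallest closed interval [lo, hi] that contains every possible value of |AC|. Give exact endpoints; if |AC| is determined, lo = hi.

|AB| ∈ {24}
|BC| ∈ {25}
|AC| ∈ {√(600·√(2) + 1201)}

|AC| = √(600·√(2) + 1201)  (≈ 45.2717)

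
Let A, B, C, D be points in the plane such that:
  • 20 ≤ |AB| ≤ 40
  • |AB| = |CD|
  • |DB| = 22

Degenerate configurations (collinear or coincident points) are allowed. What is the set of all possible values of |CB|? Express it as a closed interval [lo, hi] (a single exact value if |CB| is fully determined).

|AB| ∈ [20, 40]
|BD| ∈ {22}
|CD| ∈ [20, 40]
|AD| ∈ [0, 62]
|BC| ∈ [0, 62]
|AC| ∈ [0, 102]

|CB| ∈ [0, 62]  (≈ [0.0000, 62.0000])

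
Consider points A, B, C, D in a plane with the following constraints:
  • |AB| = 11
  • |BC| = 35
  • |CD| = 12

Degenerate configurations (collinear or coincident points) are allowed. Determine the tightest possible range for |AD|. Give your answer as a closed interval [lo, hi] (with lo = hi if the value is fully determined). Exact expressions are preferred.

|AD| ∈ [12, 58]  (≈ [12.0000, 58.0000])

|AB| ∈ {11}
|BC| ∈ {35}
|CD| ∈ {12}
|AC| ∈ [24, 46]
|BD| ∈ [23, 47]
|AD| ∈ [12, 58]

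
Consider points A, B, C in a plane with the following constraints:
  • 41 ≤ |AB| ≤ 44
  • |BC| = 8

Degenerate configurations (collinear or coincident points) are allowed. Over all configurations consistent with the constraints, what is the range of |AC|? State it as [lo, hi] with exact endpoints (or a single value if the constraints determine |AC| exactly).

|AB| ∈ [41, 44]
|BC| ∈ {8}
|AC| ∈ [33, 52]

|AC| ∈ [33, 52]  (≈ [33.0000, 52.0000])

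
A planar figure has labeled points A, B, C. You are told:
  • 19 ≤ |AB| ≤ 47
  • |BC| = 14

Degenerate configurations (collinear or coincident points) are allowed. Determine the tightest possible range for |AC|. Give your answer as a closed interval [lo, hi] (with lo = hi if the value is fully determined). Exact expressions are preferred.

|AB| ∈ [19, 47]
|BC| ∈ {14}
|AC| ∈ [5, 61]

|AC| ∈ [5, 61]  (≈ [5.0000, 61.0000])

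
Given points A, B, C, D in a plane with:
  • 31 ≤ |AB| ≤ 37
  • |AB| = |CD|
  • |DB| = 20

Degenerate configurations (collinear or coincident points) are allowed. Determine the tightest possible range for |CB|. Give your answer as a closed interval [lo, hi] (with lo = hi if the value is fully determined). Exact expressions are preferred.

|AB| ∈ [31, 37]
|BD| ∈ {20}
|CD| ∈ [31, 37]
|AD| ∈ [11, 57]
|BC| ∈ [11, 57]
|AC| ∈ [0, 94]

|CB| ∈ [11, 57]  (≈ [11.0000, 57.0000])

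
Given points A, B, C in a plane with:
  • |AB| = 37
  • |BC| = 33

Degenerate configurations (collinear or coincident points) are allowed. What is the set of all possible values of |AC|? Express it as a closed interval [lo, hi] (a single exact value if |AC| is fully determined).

|AB| ∈ {37}
|BC| ∈ {33}
|AC| ∈ [4, 70]

|AC| ∈ [4, 70]  (≈ [4.0000, 70.0000])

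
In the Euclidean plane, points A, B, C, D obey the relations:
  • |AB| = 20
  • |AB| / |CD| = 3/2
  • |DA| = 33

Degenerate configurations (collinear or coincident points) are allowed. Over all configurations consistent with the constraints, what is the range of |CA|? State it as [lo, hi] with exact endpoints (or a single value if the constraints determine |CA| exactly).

|AB| ∈ {20}
|AD| ∈ {33}
|CD| ∈ {40/3}
|BD| ∈ [13, 53]
|AC| ∈ [59/3, 139/3]
|BC| ∈ [0, 199/3]

|CA| ∈ [59/3, 139/3]  (≈ [19.6667, 46.3333])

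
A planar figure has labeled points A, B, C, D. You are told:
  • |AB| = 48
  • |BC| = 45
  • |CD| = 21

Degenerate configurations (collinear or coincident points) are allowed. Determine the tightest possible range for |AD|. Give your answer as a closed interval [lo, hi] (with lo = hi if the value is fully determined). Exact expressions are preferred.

|AB| ∈ {48}
|BC| ∈ {45}
|CD| ∈ {21}
|AC| ∈ [3, 93]
|BD| ∈ [24, 66]
|AD| ∈ [0, 114]

|AD| ∈ [0, 114]  (≈ [0.0000, 114.0000])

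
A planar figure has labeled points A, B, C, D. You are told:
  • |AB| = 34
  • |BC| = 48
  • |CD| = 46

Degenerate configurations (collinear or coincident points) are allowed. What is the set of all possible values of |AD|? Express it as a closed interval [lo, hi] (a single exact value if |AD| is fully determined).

|AB| ∈ {34}
|BC| ∈ {48}
|CD| ∈ {46}
|AC| ∈ [14, 82]
|BD| ∈ [2, 94]
|AD| ∈ [0, 128]

|AD| ∈ [0, 128]  (≈ [0.0000, 128.0000])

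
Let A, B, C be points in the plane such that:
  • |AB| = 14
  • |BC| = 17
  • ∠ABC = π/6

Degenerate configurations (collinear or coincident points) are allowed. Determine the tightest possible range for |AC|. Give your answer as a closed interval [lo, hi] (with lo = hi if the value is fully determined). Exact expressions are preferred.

|AC| = √(485 - 238·√(3))  (≈ 8.5306)

|AB| ∈ {14}
|BC| ∈ {17}
|AC| ∈ {√(485 - 238·√(3))}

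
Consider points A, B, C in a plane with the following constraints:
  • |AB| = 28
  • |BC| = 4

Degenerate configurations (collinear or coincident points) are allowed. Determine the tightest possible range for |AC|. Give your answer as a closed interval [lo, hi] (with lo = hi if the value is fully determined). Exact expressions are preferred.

|AC| ∈ [24, 32]  (≈ [24.0000, 32.0000])

|AB| ∈ {28}
|BC| ∈ {4}
|AC| ∈ [24, 32]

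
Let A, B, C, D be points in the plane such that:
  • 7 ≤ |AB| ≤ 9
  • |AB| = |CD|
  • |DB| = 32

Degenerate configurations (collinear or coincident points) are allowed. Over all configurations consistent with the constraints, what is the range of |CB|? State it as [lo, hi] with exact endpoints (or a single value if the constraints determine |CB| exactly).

|CB| ∈ [23, 41]  (≈ [23.0000, 41.0000])

|AB| ∈ [7, 9]
|BD| ∈ {32}
|CD| ∈ [7, 9]
|AD| ∈ [23, 41]
|BC| ∈ [23, 41]
|AC| ∈ [14, 50]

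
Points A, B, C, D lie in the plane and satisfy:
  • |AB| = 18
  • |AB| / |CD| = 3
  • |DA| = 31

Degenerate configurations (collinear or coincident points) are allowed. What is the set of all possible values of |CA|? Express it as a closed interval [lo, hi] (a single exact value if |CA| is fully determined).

|CA| ∈ [25, 37]  (≈ [25.0000, 37.0000])

|AB| ∈ {18}
|AD| ∈ {31}
|CD| ∈ {6}
|BD| ∈ [13, 49]
|AC| ∈ [25, 37]
|BC| ∈ [7, 55]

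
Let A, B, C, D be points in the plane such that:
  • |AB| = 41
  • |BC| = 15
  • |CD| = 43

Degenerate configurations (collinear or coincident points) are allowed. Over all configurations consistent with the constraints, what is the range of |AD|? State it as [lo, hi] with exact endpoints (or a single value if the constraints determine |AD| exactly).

|AD| ∈ [0, 99]  (≈ [0.0000, 99.0000])

|AB| ∈ {41}
|BC| ∈ {15}
|CD| ∈ {43}
|AC| ∈ [26, 56]
|BD| ∈ [28, 58]
|AD| ∈ [0, 99]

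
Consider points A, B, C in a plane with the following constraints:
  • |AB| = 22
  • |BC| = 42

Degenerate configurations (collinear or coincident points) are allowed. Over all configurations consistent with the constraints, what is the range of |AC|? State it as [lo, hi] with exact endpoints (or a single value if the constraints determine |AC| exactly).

|AC| ∈ [20, 64]  (≈ [20.0000, 64.0000])

|AB| ∈ {22}
|BC| ∈ {42}
|AC| ∈ [20, 64]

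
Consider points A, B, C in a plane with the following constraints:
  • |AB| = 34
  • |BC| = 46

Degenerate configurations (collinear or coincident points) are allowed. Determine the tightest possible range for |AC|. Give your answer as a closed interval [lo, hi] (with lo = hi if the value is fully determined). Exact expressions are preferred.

|AB| ∈ {34}
|BC| ∈ {46}
|AC| ∈ [12, 80]

|AC| ∈ [12, 80]  (≈ [12.0000, 80.0000])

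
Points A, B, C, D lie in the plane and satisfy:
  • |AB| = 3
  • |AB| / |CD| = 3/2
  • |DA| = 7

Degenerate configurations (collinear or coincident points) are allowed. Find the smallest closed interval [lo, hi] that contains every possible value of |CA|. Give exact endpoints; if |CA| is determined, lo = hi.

|CA| ∈ [5, 9]  (≈ [5.0000, 9.0000])

|AB| ∈ {3}
|AD| ∈ {7}
|CD| ∈ {2}
|BD| ∈ [4, 10]
|AC| ∈ [5, 9]
|BC| ∈ [2, 12]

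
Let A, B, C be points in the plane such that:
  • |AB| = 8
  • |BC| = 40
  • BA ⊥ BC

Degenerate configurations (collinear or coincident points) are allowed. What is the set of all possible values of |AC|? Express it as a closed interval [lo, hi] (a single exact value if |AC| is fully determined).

|AC| = 8·√(26)  (≈ 40.7922)

|AB| ∈ {8}
|BC| ∈ {40}
|AC| ∈ {8·√(26)}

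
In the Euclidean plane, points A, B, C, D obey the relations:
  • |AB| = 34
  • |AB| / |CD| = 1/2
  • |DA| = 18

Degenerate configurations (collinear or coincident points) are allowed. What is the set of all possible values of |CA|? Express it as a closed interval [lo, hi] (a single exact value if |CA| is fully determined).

|CA| ∈ [50, 86]  (≈ [50.0000, 86.0000])

|AB| ∈ {34}
|AD| ∈ {18}
|CD| ∈ {68}
|BD| ∈ [16, 52]
|AC| ∈ [50, 86]
|BC| ∈ [16, 120]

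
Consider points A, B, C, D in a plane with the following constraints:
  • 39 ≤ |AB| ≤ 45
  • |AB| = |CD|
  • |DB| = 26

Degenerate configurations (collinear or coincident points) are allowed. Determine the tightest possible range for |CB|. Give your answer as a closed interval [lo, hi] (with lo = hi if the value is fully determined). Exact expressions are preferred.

|AB| ∈ [39, 45]
|BD| ∈ {26}
|CD| ∈ [39, 45]
|AD| ∈ [13, 71]
|BC| ∈ [13, 71]
|AC| ∈ [0, 116]

|CB| ∈ [13, 71]  (≈ [13.0000, 71.0000])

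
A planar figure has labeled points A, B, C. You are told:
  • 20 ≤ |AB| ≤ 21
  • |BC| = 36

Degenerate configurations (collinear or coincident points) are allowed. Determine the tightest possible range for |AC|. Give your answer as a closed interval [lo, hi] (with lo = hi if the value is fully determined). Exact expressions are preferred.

|AB| ∈ [20, 21]
|BC| ∈ {36}
|AC| ∈ [15, 57]

|AC| ∈ [15, 57]  (≈ [15.0000, 57.0000])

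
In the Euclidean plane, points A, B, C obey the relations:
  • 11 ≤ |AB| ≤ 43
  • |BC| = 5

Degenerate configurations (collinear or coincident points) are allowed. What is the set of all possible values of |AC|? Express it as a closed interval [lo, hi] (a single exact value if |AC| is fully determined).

|AC| ∈ [6, 48]  (≈ [6.0000, 48.0000])

|AB| ∈ [11, 43]
|BC| ∈ {5}
|AC| ∈ [6, 48]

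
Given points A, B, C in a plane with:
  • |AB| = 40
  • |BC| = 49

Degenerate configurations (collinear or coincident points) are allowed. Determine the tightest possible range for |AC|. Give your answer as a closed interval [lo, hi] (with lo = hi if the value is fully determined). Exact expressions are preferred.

|AC| ∈ [9, 89]  (≈ [9.0000, 89.0000])

|AB| ∈ {40}
|BC| ∈ {49}
|AC| ∈ [9, 89]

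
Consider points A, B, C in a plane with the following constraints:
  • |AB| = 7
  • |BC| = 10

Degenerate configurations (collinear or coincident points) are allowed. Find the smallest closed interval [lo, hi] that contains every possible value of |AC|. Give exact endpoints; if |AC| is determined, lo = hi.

|AB| ∈ {7}
|BC| ∈ {10}
|AC| ∈ [3, 17]

|AC| ∈ [3, 17]  (≈ [3.0000, 17.0000])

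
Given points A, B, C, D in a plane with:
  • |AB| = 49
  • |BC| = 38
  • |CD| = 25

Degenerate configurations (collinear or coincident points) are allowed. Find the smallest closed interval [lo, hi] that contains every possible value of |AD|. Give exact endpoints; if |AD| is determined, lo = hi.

|AD| ∈ [0, 112]  (≈ [0.0000, 112.0000])

|AB| ∈ {49}
|BC| ∈ {38}
|CD| ∈ {25}
|AC| ∈ [11, 87]
|BD| ∈ [13, 63]
|AD| ∈ [0, 112]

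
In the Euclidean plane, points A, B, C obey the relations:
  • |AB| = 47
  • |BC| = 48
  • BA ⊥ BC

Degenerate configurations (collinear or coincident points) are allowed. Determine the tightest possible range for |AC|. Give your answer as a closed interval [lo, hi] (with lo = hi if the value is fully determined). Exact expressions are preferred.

|AC| = √(4513)  (≈ 67.1789)

|AB| ∈ {47}
|BC| ∈ {48}
|AC| ∈ {√(4513)}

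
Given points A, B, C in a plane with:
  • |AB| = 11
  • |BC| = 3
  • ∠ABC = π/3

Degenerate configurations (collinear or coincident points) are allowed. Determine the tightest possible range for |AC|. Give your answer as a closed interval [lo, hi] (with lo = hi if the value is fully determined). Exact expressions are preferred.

|AC| = √(97)  (≈ 9.8489)

|AB| ∈ {11}
|BC| ∈ {3}
|AC| ∈ {√(97)}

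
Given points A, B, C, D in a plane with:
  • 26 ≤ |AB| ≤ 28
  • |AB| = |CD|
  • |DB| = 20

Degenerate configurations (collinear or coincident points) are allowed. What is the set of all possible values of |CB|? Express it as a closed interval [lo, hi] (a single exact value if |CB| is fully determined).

|CB| ∈ [6, 48]  (≈ [6.0000, 48.0000])

|AB| ∈ [26, 28]
|BD| ∈ {20}
|CD| ∈ [26, 28]
|AD| ∈ [6, 48]
|BC| ∈ [6, 48]
|AC| ∈ [0, 76]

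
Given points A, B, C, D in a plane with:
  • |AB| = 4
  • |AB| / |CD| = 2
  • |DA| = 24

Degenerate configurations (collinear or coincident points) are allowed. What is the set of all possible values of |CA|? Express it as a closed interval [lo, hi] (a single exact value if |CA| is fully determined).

|AB| ∈ {4}
|AD| ∈ {24}
|CD| ∈ {2}
|BD| ∈ [20, 28]
|AC| ∈ [22, 26]
|BC| ∈ [18, 30]

|CA| ∈ [22, 26]  (≈ [22.0000, 26.0000])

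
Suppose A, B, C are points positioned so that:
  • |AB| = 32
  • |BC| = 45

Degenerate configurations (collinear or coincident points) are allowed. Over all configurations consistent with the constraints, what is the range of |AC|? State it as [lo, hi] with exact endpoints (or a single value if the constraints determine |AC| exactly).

|AC| ∈ [13, 77]  (≈ [13.0000, 77.0000])

|AB| ∈ {32}
|BC| ∈ {45}
|AC| ∈ [13, 77]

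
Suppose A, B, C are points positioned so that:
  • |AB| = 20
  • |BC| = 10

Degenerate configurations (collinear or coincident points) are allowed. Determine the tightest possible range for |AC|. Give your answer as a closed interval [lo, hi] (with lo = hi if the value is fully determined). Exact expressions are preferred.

|AB| ∈ {20}
|BC| ∈ {10}
|AC| ∈ [10, 30]

|AC| ∈ [10, 30]  (≈ [10.0000, 30.0000])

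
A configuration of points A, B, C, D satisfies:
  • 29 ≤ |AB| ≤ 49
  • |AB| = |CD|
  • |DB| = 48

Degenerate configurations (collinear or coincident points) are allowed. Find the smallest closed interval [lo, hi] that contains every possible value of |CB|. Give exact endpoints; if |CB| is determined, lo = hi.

|CB| ∈ [0, 97]  (≈ [0.0000, 97.0000])

|AB| ∈ [29, 49]
|BD| ∈ {48}
|CD| ∈ [29, 49]
|AD| ∈ [0, 97]
|BC| ∈ [0, 97]
|AC| ∈ [0, 146]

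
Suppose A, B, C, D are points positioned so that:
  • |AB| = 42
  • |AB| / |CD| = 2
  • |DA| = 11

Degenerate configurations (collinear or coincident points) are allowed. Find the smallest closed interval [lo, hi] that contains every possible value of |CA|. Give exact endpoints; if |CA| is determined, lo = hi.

|CA| ∈ [10, 32]  (≈ [10.0000, 32.0000])

|AB| ∈ {42}
|AD| ∈ {11}
|CD| ∈ {21}
|BD| ∈ [31, 53]
|AC| ∈ [10, 32]
|BC| ∈ [10, 74]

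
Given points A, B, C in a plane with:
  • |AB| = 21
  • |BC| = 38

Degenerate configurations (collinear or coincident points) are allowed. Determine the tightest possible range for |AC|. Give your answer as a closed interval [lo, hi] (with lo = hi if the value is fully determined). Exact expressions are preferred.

|AC| ∈ [17, 59]  (≈ [17.0000, 59.0000])

|AB| ∈ {21}
|BC| ∈ {38}
|AC| ∈ [17, 59]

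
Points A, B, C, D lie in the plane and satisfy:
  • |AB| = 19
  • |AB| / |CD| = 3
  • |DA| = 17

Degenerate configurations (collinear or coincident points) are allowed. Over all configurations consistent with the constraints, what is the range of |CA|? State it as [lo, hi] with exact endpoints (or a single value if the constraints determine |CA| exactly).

|CA| ∈ [32/3, 70/3]  (≈ [10.6667, 23.3333])

|AB| ∈ {19}
|AD| ∈ {17}
|CD| ∈ {19/3}
|BD| ∈ [2, 36]
|AC| ∈ [32/3, 70/3]
|BC| ∈ [0, 127/3]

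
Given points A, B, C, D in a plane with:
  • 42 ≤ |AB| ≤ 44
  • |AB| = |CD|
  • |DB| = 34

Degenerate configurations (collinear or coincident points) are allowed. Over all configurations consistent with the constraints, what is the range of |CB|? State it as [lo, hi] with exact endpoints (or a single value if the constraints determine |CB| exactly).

|CB| ∈ [8, 78]  (≈ [8.0000, 78.0000])

|AB| ∈ [42, 44]
|BD| ∈ {34}
|CD| ∈ [42, 44]
|AD| ∈ [8, 78]
|BC| ∈ [8, 78]
|AC| ∈ [0, 122]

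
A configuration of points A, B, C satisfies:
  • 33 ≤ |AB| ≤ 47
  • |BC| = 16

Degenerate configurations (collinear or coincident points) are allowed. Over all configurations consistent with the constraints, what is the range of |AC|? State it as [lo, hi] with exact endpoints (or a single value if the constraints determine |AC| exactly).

|AB| ∈ [33, 47]
|BC| ∈ {16}
|AC| ∈ [17, 63]

|AC| ∈ [17, 63]  (≈ [17.0000, 63.0000])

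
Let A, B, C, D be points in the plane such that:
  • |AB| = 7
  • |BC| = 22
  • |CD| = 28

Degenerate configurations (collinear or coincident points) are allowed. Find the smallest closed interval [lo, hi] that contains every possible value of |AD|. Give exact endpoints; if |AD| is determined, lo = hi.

|AB| ∈ {7}
|BC| ∈ {22}
|CD| ∈ {28}
|AC| ∈ [15, 29]
|BD| ∈ [6, 50]
|AD| ∈ [0, 57]

|AD| ∈ [0, 57]  (≈ [0.0000, 57.0000])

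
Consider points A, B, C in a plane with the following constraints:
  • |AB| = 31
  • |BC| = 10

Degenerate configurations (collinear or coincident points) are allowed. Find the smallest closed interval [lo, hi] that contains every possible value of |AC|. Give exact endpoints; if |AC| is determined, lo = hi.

|AB| ∈ {31}
|BC| ∈ {10}
|AC| ∈ [21, 41]

|AC| ∈ [21, 41]  (≈ [21.0000, 41.0000])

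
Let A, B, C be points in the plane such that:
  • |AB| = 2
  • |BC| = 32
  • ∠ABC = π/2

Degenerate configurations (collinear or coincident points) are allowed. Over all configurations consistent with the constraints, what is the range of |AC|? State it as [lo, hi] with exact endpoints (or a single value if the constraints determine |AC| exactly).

|AC| = 2·√(257)  (≈ 32.0624)

|AB| ∈ {2}
|BC| ∈ {32}
|AC| ∈ {2·√(257)}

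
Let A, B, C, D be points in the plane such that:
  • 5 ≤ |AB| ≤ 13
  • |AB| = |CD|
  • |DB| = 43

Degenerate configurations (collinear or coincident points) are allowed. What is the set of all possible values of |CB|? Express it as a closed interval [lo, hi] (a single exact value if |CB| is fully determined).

|AB| ∈ [5, 13]
|BD| ∈ {43}
|CD| ∈ [5, 13]
|AD| ∈ [30, 56]
|BC| ∈ [30, 56]
|AC| ∈ [17, 69]

|CB| ∈ [30, 56]  (≈ [30.0000, 56.0000])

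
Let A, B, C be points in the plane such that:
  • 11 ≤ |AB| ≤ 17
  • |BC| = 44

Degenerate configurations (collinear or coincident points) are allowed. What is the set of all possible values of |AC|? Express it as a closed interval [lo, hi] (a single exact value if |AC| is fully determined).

|AB| ∈ [11, 17]
|BC| ∈ {44}
|AC| ∈ [27, 61]

|AC| ∈ [27, 61]  (≈ [27.0000, 61.0000])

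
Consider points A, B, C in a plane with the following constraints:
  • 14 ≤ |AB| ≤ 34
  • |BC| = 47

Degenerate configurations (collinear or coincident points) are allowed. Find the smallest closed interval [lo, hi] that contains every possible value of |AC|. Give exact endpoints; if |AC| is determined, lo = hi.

|AB| ∈ [14, 34]
|BC| ∈ {47}
|AC| ∈ [13, 81]

|AC| ∈ [13, 81]  (≈ [13.0000, 81.0000])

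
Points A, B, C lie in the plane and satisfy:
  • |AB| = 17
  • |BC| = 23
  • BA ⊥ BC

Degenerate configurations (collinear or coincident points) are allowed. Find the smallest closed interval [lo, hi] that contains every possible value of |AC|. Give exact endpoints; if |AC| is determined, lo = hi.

|AB| ∈ {17}
|BC| ∈ {23}
|AC| ∈ {√(818)}

|AC| = √(818)  (≈ 28.6007)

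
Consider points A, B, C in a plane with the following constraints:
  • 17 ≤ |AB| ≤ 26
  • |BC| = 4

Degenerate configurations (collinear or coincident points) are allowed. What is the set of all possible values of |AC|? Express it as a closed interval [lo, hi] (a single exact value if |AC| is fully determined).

|AC| ∈ [13, 30]  (≈ [13.0000, 30.0000])

|AB| ∈ [17, 26]
|BC| ∈ {4}
|AC| ∈ [13, 30]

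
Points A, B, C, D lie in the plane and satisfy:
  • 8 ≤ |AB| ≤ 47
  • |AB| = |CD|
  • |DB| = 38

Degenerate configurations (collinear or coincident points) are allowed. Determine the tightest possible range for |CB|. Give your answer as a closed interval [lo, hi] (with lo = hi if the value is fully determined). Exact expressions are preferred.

|CB| ∈ [0, 85]  (≈ [0.0000, 85.0000])

|AB| ∈ [8, 47]
|BD| ∈ {38}
|CD| ∈ [8, 47]
|AD| ∈ [0, 85]
|BC| ∈ [0, 85]
|AC| ∈ [0, 132]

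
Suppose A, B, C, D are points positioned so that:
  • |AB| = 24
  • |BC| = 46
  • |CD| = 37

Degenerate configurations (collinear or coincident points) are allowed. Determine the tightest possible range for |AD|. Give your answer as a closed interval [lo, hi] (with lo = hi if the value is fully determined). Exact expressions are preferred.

|AB| ∈ {24}
|BC| ∈ {46}
|CD| ∈ {37}
|AC| ∈ [22, 70]
|BD| ∈ [9, 83]
|AD| ∈ [0, 107]

|AD| ∈ [0, 107]  (≈ [0.0000, 107.0000])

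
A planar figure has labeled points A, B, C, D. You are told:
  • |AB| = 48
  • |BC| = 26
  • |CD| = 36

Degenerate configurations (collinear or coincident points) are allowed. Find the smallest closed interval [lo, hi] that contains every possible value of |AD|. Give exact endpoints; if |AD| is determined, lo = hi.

|AB| ∈ {48}
|BC| ∈ {26}
|CD| ∈ {36}
|AC| ∈ [22, 74]
|BD| ∈ [10, 62]
|AD| ∈ [0, 110]

|AD| ∈ [0, 110]  (≈ [0.0000, 110.0000])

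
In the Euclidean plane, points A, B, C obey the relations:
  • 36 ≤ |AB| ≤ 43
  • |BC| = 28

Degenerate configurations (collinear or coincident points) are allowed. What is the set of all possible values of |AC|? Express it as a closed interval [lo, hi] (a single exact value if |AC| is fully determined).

|AC| ∈ [8, 71]  (≈ [8.0000, 71.0000])

|AB| ∈ [36, 43]
|BC| ∈ {28}
|AC| ∈ [8, 71]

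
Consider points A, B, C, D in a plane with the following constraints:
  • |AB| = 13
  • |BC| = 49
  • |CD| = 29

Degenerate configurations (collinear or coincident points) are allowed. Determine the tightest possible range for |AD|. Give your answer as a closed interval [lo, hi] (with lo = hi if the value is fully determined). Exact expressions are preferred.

|AD| ∈ [7, 91]  (≈ [7.0000, 91.0000])

|AB| ∈ {13}
|BC| ∈ {49}
|CD| ∈ {29}
|AC| ∈ [36, 62]
|BD| ∈ [20, 78]
|AD| ∈ [7, 91]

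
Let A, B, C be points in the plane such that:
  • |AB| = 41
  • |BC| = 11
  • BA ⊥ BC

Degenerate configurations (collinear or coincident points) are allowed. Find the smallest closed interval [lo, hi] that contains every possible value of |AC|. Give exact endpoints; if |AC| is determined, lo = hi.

|AB| ∈ {41}
|BC| ∈ {11}
|AC| ∈ {√(1802)}

|AC| = √(1802)  (≈ 42.4500)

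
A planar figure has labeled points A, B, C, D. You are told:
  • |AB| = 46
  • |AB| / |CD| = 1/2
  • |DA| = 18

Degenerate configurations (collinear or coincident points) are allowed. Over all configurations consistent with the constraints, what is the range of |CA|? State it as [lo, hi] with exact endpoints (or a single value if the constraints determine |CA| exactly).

|AB| ∈ {46}
|AD| ∈ {18}
|CD| ∈ {92}
|BD| ∈ [28, 64]
|AC| ∈ [74, 110]
|BC| ∈ [28, 156]

|CA| ∈ [74, 110]  (≈ [74.0000, 110.0000])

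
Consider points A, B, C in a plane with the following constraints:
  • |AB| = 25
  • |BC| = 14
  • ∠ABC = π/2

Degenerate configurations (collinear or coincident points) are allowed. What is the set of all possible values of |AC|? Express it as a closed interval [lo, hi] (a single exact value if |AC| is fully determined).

|AB| ∈ {25}
|BC| ∈ {14}
|AC| ∈ {√(821)}

|AC| = √(821)  (≈ 28.6531)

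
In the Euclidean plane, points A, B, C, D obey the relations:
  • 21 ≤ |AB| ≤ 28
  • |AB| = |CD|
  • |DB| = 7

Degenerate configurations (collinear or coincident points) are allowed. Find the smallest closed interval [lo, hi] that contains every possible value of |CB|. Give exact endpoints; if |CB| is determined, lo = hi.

|CB| ∈ [14, 35]  (≈ [14.0000, 35.0000])

|AB| ∈ [21, 28]
|BD| ∈ {7}
|CD| ∈ [21, 28]
|AD| ∈ [14, 35]
|BC| ∈ [14, 35]
|AC| ∈ [0, 63]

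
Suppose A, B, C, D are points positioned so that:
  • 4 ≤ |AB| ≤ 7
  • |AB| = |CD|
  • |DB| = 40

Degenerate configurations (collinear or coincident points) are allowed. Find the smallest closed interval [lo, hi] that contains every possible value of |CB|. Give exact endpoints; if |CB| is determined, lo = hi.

|AB| ∈ [4, 7]
|BD| ∈ {40}
|CD| ∈ [4, 7]
|AD| ∈ [33, 47]
|BC| ∈ [33, 47]
|AC| ∈ [26, 54]

|CB| ∈ [33, 47]  (≈ [33.0000, 47.0000])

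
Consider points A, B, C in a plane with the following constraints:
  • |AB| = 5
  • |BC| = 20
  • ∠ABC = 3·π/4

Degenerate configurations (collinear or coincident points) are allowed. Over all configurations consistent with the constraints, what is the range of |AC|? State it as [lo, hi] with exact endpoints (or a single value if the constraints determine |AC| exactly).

|AB| ∈ {5}
|BC| ∈ {20}
|AC| ∈ {5·√(4·√(2) + 17)}

|AC| = 5·√(4·√(2) + 17)  (≈ 23.7996)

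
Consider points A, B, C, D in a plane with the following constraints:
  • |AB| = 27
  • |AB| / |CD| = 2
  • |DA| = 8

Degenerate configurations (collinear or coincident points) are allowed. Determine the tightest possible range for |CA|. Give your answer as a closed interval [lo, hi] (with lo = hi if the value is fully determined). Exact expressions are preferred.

|CA| ∈ [11/2, 43/2]  (≈ [5.5000, 21.5000])

|AB| ∈ {27}
|AD| ∈ {8}
|CD| ∈ {27/2}
|BD| ∈ [19, 35]
|AC| ∈ [11/2, 43/2]
|BC| ∈ [11/2, 97/2]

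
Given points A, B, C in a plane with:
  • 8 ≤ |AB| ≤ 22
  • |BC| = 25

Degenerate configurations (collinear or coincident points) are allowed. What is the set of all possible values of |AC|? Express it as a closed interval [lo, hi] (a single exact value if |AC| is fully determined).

|AC| ∈ [3, 47]  (≈ [3.0000, 47.0000])

|AB| ∈ [8, 22]
|BC| ∈ {25}
|AC| ∈ [3, 47]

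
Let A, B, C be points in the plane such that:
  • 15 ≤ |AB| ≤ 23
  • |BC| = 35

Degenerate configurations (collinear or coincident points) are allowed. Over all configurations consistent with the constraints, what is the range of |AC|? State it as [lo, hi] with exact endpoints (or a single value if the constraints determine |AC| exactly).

|AC| ∈ [12, 58]  (≈ [12.0000, 58.0000])

|AB| ∈ [15, 23]
|BC| ∈ {35}
|AC| ∈ [12, 58]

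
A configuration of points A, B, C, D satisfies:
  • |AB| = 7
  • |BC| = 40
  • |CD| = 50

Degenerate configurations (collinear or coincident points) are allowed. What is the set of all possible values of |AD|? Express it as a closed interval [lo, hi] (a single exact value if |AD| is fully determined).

|AD| ∈ [3, 97]  (≈ [3.0000, 97.0000])

|AB| ∈ {7}
|BC| ∈ {40}
|CD| ∈ {50}
|AC| ∈ [33, 47]
|BD| ∈ [10, 90]
|AD| ∈ [3, 97]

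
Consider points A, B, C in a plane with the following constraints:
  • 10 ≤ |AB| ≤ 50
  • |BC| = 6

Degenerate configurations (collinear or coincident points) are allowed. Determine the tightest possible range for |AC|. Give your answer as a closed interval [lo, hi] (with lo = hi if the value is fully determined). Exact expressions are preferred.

|AB| ∈ [10, 50]
|BC| ∈ {6}
|AC| ∈ [4, 56]

|AC| ∈ [4, 56]  (≈ [4.0000, 56.0000])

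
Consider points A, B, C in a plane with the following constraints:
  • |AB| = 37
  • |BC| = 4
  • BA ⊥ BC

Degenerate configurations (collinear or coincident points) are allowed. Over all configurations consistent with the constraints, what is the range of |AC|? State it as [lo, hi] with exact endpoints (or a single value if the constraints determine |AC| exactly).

|AC| = √(1385)  (≈ 37.2156)

|AB| ∈ {37}
|BC| ∈ {4}
|AC| ∈ {√(1385)}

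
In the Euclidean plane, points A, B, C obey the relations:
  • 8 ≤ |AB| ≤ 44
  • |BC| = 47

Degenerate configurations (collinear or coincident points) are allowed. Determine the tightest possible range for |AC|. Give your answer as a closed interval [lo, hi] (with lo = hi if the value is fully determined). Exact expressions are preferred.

|AC| ∈ [3, 91]  (≈ [3.0000, 91.0000])

|AB| ∈ [8, 44]
|BC| ∈ {47}
|AC| ∈ [3, 91]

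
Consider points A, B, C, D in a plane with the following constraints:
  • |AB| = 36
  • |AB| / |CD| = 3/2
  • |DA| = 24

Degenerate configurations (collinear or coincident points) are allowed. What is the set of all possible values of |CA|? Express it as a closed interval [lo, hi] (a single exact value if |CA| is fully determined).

|CA| ∈ [0, 48]  (≈ [0.0000, 48.0000])

|AB| ∈ {36}
|AD| ∈ {24}
|CD| ∈ {24}
|BD| ∈ [12, 60]
|AC| ∈ [0, 48]
|BC| ∈ [0, 84]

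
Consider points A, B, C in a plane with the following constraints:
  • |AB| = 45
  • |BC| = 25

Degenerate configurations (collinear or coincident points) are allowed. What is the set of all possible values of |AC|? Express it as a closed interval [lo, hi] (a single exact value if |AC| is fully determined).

|AB| ∈ {45}
|BC| ∈ {25}
|AC| ∈ [20, 70]

|AC| ∈ [20, 70]  (≈ [20.0000, 70.0000])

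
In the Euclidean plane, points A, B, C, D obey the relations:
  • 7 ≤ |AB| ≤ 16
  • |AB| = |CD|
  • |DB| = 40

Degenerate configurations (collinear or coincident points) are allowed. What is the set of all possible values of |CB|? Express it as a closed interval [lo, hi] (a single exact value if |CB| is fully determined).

|CB| ∈ [24, 56]  (≈ [24.0000, 56.0000])

|AB| ∈ [7, 16]
|BD| ∈ {40}
|CD| ∈ [7, 16]
|AD| ∈ [24, 56]
|BC| ∈ [24, 56]
|AC| ∈ [8, 72]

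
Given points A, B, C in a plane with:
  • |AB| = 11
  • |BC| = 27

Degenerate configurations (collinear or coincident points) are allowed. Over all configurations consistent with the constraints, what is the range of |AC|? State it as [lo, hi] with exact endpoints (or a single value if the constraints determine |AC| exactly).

|AB| ∈ {11}
|BC| ∈ {27}
|AC| ∈ [16, 38]

|AC| ∈ [16, 38]  (≈ [16.0000, 38.0000])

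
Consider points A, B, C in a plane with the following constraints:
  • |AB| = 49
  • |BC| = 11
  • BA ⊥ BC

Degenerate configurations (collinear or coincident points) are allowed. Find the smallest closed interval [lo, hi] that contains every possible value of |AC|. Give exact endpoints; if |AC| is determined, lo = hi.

|AB| ∈ {49}
|BC| ∈ {11}
|AC| ∈ {√(2522)}

|AC| = √(2522)  (≈ 50.2195)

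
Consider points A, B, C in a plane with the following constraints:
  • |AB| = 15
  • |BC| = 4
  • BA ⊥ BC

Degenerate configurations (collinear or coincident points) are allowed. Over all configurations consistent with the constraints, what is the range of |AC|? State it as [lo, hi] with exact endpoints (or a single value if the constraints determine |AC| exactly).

|AC| = √(241)  (≈ 15.5242)

|AB| ∈ {15}
|BC| ∈ {4}
|AC| ∈ {√(241)}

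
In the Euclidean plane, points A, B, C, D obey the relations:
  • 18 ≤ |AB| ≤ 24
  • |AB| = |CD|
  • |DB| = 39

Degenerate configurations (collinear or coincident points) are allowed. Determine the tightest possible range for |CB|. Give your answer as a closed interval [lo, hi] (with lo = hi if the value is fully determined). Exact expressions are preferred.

|CB| ∈ [15, 63]  (≈ [15.0000, 63.0000])

|AB| ∈ [18, 24]
|BD| ∈ {39}
|CD| ∈ [18, 24]
|AD| ∈ [15, 63]
|BC| ∈ [15, 63]
|AC| ∈ [0, 87]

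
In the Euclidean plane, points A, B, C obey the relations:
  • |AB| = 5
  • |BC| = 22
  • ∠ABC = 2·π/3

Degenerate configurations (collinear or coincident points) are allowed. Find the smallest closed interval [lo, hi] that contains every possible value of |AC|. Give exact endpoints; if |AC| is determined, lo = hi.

|AB| ∈ {5}
|BC| ∈ {22}
|AC| ∈ {√(619)}

|AC| = √(619)  (≈ 24.8797)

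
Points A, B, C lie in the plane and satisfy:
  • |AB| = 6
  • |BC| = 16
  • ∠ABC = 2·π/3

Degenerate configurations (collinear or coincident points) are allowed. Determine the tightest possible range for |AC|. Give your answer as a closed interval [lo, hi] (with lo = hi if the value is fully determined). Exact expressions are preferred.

|AC| = 2·√(97)  (≈ 19.6977)

|AB| ∈ {6}
|BC| ∈ {16}
|AC| ∈ {2·√(97)}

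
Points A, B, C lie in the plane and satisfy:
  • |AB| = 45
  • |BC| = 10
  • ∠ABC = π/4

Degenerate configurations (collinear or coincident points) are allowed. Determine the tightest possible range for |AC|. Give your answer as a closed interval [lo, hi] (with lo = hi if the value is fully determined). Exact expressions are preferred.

|AC| = 5·√(85 - 18·√(2))  (≈ 38.5824)

|AB| ∈ {45}
|BC| ∈ {10}
|AC| ∈ {5·√(85 - 18·√(2))}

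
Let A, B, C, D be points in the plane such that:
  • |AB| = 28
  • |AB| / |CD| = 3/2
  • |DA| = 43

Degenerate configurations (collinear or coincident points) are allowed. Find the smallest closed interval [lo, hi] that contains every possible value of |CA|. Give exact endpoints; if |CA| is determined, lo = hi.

|AB| ∈ {28}
|AD| ∈ {43}
|CD| ∈ {56/3}
|BD| ∈ [15, 71]
|AC| ∈ [73/3, 185/3]
|BC| ∈ [0, 269/3]

|CA| ∈ [73/3, 185/3]  (≈ [24.3333, 61.6667])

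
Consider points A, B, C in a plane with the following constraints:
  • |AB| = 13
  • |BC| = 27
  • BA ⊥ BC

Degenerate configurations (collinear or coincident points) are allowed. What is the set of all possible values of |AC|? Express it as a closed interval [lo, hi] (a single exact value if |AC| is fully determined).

|AC| = √(898)  (≈ 29.9666)

|AB| ∈ {13}
|BC| ∈ {27}
|AC| ∈ {√(898)}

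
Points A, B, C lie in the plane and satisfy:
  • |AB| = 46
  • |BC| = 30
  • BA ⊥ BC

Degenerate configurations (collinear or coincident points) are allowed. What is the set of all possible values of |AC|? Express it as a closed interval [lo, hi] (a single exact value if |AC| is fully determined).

|AC| = 2·√(754)  (≈ 54.9181)

|AB| ∈ {46}
|BC| ∈ {30}
|AC| ∈ {2·√(754)}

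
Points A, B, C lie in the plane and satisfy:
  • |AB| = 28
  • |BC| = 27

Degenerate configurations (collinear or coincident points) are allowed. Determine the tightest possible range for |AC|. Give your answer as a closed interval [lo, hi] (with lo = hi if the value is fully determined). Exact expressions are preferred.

|AB| ∈ {28}
|BC| ∈ {27}
|AC| ∈ [1, 55]

|AC| ∈ [1, 55]  (≈ [1.0000, 55.0000])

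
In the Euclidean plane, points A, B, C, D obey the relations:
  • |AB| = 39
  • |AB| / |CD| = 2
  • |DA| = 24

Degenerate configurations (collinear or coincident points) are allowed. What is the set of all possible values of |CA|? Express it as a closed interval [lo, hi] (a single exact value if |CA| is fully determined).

|AB| ∈ {39}
|AD| ∈ {24}
|CD| ∈ {39/2}
|BD| ∈ [15, 63]
|AC| ∈ [9/2, 87/2]
|BC| ∈ [0, 165/2]

|CA| ∈ [9/2, 87/2]  (≈ [4.5000, 43.5000])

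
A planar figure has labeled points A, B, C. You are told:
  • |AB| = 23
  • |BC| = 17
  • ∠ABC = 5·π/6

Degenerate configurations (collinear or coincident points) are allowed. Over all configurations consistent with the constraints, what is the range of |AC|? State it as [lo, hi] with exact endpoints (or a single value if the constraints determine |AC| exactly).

|AB| ∈ {23}
|BC| ∈ {17}
|AC| ∈ {√(391·√(3) + 818)}

|AC| = √(391·√(3) + 818)  (≈ 38.6682)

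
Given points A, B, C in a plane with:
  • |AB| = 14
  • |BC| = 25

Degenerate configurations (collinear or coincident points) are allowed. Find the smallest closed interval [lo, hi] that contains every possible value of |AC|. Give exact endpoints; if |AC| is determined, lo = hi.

|AC| ∈ [11, 39]  (≈ [11.0000, 39.0000])

|AB| ∈ {14}
|BC| ∈ {25}
|AC| ∈ [11, 39]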